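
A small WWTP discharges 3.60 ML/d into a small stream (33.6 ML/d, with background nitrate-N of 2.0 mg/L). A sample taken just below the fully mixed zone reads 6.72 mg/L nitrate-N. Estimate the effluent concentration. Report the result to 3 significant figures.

Mass balance: 33.60·2.000 + 3.600·Cₑ = 37.20·6.720
→ Cₑ = (37.20·6.720 − 33.60·2.000) / 3.600 = 50.77 mg/L.

50.8 mg/L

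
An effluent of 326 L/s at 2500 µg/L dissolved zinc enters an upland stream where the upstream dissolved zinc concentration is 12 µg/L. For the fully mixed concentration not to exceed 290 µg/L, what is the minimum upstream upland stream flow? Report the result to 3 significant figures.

2590 L/s

Set C_mix = 290: (Q·12.00 + 326.0·2500) / (Q + 326.0) = 290
→ Q = 326.0·(2500 − 290)/(290 − 12.00) = 2592 L/s.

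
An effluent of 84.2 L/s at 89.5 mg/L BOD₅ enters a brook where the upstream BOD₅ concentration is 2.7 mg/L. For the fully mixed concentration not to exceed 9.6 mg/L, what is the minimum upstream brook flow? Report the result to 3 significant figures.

Set C_mix = 9.6: (Q·2.700 + 84.20·89.50) / (Q + 84.20) = 9.6
→ Q = 84.20·(89.50 − 9.6)/(9.6 − 2.700) = 975.0 L/s.

975 L/s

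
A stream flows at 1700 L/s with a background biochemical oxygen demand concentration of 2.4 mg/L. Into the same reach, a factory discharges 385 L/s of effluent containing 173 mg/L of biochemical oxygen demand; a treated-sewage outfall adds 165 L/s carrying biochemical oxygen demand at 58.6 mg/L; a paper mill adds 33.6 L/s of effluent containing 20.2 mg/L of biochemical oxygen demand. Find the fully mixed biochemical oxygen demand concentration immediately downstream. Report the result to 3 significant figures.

After mixing, C = (1700·2.400 + 385.0·173.0 + 165.0·58.60 + 33.60·20.20) / 2284 = 81030/2284 = 35.48 mg/L.

35.5 mg/L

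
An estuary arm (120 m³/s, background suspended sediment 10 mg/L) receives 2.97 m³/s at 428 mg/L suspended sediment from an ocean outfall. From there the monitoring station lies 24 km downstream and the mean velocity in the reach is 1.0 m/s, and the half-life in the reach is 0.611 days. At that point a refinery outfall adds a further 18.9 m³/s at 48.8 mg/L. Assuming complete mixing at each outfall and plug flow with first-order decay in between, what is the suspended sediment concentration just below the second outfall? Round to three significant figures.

Mass balance: C = (120.0·10.00 + 2.970·428.0) / 123.0 = 2471/123.0 = 20.10 mg/L; combined flow 123.0 m³/s.
Travel time t = 24·1000 / 1.0 = 24000 s = 6.667 h.
Half-life 0.611 d → k = ln 2 / 0.611 = 1.134 d⁻¹.
After decay, C = 20.10 × e^(−kt) = 20.10 × 0.7297 = 14.66 mg/L.
Second outfall: C = (123.0·14.66 + 18.90·48.80)/141.9 = 19.21 mg/L.

19.2 mg/L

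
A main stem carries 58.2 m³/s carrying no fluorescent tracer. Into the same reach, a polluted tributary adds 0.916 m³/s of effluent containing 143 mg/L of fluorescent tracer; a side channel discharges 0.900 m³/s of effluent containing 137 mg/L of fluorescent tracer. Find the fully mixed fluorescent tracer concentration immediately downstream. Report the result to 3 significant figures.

4.24 mg/L

Mass balance: C = (58.20·0 + 0.9160·143.0 + 0.9000·137.0) / 60.02 = 254.3/60.02 = 4.237 mg/L.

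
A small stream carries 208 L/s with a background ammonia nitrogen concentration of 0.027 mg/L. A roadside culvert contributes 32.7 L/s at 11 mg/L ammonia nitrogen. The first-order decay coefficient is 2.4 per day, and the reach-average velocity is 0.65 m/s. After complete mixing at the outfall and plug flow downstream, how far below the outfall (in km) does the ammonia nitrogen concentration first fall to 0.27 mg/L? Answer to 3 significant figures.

Mass balance: C = (208.0·0.02700 + 32.70·11.00) / 240.7 = 365.3/240.7 = 1.518 mg/L.
Set 1.518·exp(−k·t) = 0.27 → t = ln(1.518/0.27)/k = 62160 s = 17.27 h.
Distance = v·t = 0.65·62160 = 40400 m = 40.40 km.

40.4 km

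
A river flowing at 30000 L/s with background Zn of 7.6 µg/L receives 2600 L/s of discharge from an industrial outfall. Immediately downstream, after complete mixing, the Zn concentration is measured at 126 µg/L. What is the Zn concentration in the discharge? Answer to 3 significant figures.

1490 µg/L

Mass balance: 30000·7.600 + 2600·Cₑ = 32600·126.0
→ Cₑ = (32600·126.0 − 30000·7.600) / 2600 = 1492 µg/L.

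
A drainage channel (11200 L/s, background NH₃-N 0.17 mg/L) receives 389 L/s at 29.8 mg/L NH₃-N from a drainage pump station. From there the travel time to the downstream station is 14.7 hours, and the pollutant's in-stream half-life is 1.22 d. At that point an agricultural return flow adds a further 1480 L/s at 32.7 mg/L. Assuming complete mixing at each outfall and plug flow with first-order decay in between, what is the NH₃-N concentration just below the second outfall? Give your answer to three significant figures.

4.43 mg/L

After mixing, C = (11200·0.1700 + 389.0·29.80) / 11590 = 13500/11590 = 1.165 mg/L; combined flow 11590 L/s.
Half-life 1.22 d → k = ln 2 / 1.22 = 0.5682 d⁻¹.
Applying C = C₀e^(−kt): 1.165 × 0.7061 = 0.8223 mg/L.
Second outfall: C = (11590·0.8223 + 1480·32.70)/13070 = 4.432 mg/L.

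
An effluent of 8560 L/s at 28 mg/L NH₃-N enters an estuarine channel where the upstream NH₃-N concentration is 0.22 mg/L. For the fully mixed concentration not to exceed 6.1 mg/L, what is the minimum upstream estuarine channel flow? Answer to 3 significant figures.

Set C_mix = 6.1: (Q·0.2200 + 8560·28.00) / (Q + 8560) = 6.1
→ Q = 8560·(28.00 − 6.1)/(6.1 − 0.2200) = 31880 L/s.

31900 L/s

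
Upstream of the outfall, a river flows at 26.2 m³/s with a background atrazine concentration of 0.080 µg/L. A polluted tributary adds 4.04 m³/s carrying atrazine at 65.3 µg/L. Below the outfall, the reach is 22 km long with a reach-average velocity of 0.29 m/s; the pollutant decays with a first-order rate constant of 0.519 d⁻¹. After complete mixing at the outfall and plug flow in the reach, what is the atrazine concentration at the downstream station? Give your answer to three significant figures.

5.57 µg/L

Mass balance: C = (26.20·0.08000 + 4.040·65.30) / 30.24 = 265.9/30.24 = 8.793 µg/L.
Travel time t = 22·1000 / 0.29 = 75860 s = 21.07 h.
After decay, C = 8.793 × e^(−kt) = 8.793 × 0.6340 = 5.575 µg/L.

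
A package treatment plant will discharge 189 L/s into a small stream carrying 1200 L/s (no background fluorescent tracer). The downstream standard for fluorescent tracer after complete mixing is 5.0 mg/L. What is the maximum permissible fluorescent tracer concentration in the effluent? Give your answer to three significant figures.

36.7 mg/L

At the limit, (Qr·Cr + Qe·Cₑ)/(Qr + Qe) = 5.0:
Cₑ = (1389·5.0 − 1200·0) / 189.0 = 36.75 mg/L.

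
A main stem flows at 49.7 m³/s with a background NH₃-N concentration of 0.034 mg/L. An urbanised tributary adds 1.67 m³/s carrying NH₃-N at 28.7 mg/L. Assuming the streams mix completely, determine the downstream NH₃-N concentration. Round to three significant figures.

Flow-weighted average: C = (49.70·0.03400 + 1.670·28.70) / 51.37 = 49.62/51.37 = 0.9659 mg/L.

0.966 mg/L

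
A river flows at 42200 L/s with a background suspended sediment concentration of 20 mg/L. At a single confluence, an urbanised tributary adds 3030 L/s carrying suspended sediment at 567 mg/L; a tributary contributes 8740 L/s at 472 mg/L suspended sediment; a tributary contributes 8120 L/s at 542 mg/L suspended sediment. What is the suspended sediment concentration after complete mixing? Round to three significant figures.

179 mg/L

Mixed concentration C = ΣQC/ΣQ = (42200·20.00 + 3030·567.0 + 8740·472.0 + 8120·542.0) / 62090 = 11090000/62090 = 178.6 mg/L.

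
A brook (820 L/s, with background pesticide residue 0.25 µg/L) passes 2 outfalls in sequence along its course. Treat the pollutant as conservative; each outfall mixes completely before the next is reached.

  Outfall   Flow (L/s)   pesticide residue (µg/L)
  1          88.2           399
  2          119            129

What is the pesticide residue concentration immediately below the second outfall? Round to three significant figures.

49.4 µg/L

Below outfall 1: Q → 908.2 L/s, C = (820.0·0.2500 + 88.20·399.0)/908.2 = 38.97 µg/L.
Below outfall 2: Q → 1027 L/s, C = (908.2·38.97 + 119.0·129.0)/1027 = 49.40 µg/L.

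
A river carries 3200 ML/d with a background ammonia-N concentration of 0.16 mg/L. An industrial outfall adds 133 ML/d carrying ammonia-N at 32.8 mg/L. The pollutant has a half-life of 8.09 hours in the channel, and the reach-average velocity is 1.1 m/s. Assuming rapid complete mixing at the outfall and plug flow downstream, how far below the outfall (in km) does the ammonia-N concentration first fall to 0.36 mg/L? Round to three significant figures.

64.8 km

Flow-weighted average: C = (3200·0.1600 + 133.0·32.80) / 3333 = 4874/3333 = 1.462 mg/L.
Half-life 8.09 h → k = ln 2 / 8.09 = 0.08568 h⁻¹ = 2.056 d⁻¹.
Set 1.462·exp(−k·t) = 0.36 → t = ln(1.462/0.36)/k = 58900 s = 16.36 h.
Distance = v·t = 1.1·58900 = 64790 m = 64.79 km.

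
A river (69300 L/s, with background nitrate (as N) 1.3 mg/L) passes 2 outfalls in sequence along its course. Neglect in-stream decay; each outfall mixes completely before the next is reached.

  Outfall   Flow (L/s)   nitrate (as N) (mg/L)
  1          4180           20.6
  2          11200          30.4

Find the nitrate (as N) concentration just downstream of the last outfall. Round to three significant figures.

After outfall 1: Q = 69300 + 4180 = 73480 L/s; C = (69300·1.300 + 4180·20.60)/73480 = 2.398 mg/L.
After outfall 2: Q = 73480 + 11200 = 84680 L/s; C = (73480·2.398 + 11200·30.40)/84680 = 6.102 mg/L.

6.10 mg/L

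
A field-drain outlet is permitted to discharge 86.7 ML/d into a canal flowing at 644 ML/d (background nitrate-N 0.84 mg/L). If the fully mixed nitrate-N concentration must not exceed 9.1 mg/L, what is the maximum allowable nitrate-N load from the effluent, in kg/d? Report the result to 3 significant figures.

Mass balance at the limit: 644.0·0.8400 + 86.70·Cₑ = 730.7·9.1 → Cₑ = 70.45 mg/L.
86.70 ML/d = 1.003 m³/s. Load = 1.003 m³/s × 70.45 g/m³ × 86 400 s/d = 6108 kg/d.

6110 kg/d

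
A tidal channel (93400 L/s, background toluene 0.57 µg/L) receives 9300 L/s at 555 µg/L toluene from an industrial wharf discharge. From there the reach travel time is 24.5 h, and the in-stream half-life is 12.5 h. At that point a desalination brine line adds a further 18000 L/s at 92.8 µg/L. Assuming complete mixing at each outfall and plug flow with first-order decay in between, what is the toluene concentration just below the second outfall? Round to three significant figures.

24.9 µg/L

Flow-weighted average: C = (93400·0.5700 + 9300·555.0) / 102700 = 5215000/102700 = 50.78 µg/L; combined flow 102700 L/s.
Half-life 12.5 h → k = ln 2 / 12.5 = 0.05545 h⁻¹ = 1.331 d⁻¹.
Applying C = C₀e^(−kt): 50.78 × 0.2570 = 13.05 µg/L.
At the second outfall, C = (102700·13.05 + 18000·92.80) / (102700 + 18000) = 24.94 µg/L.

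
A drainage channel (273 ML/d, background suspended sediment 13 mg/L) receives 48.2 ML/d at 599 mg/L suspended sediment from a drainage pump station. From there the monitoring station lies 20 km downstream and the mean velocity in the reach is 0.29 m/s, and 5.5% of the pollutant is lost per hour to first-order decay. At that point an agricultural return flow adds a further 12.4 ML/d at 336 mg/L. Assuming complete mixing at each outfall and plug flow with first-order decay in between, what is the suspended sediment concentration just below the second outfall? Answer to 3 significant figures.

45.4 mg/L

Mixed concentration C = ΣQC/ΣQ = (273.0·13.00 + 48.20·599.0) / 321.2 = 32420/321.2 = 100.9 mg/L; combined flow 321.2 ML/d.
Travel time t = 20·1000 / 0.29 = 68970 s = 19.16 h.
5.5%/h lost → k = −ln(1 − 0.055) = 0.05657 h⁻¹.
Applying C = C₀e^(−kt): 100.9 × 0.3383 = 34.15 mg/L.
Second outfall: C = (321.2·34.15 + 12.40·336.0)/333.6 = 45.37 mg/L.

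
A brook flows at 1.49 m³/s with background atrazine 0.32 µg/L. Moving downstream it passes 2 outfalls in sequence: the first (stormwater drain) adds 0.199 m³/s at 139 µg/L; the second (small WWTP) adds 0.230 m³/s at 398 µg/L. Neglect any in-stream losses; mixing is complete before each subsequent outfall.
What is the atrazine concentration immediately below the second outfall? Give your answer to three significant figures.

62.4 µg/L

Below outfall 1: Q → 1.689 m³/s, C = (1.490·0.3200 + 0.1990·139.0)/1.689 = 16.66 µg/L.
Below outfall 2: Q → 1.919 m³/s, C = (1.689·16.66 + 0.2300·398.0)/1.919 = 62.36 µg/L.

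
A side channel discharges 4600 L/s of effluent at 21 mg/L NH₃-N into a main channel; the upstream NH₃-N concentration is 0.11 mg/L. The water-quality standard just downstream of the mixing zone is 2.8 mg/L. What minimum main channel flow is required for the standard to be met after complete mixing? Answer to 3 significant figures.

31100 L/s

Set C_mix = 2.8: (Q·0.1100 + 4600·21.00) / (Q + 4600) = 2.8
→ Q = 4600·(21.00 − 2.8)/(2.8 − 0.1100) = 31120 L/s.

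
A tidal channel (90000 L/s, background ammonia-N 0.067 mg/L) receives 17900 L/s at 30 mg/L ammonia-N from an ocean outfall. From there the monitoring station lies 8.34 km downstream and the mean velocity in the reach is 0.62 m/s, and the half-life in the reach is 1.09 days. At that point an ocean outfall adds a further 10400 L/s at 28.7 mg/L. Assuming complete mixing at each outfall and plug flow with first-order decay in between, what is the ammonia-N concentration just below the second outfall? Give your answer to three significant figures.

6.68 mg/L

Conservation of mass: C = (90000·0.06700 + 17900·30.00) / 107900 = 543000/107900 = 5.033 mg/L; combined flow 107900 L/s.
Travel time t = 8.34·1000 / 0.62 = 13450 s = 3.737 h.
Half-life 1.09 d → k = ln 2 / 1.09 = 0.6359 d⁻¹.
After decay, C = 5.033 × e^(−kt) = 5.033 × 0.9057 = 4.558 mg/L.
Second outfall: C = (107900·4.558 + 10400·28.70)/118300 = 6.681 mg/L.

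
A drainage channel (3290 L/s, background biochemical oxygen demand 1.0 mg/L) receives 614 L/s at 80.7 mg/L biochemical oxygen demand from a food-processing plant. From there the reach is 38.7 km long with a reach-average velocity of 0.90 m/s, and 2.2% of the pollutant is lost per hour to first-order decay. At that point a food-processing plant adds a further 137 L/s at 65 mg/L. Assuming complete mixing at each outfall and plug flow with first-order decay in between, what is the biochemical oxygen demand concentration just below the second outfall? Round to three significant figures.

Mass balance: C = (3290·1.000 + 614.0·80.70) / 3904 = 52840/3904 = 13.53 mg/L; combined flow 3904 L/s.
Travel time t = 38.7·1000 / 0.90 = 43000 s = 11.94 h.
2.2%/h lost → k = −ln(1 − 0.022) = 0.02225 h⁻¹.
First-order decay: C = 13.53·exp(−k·t) = 13.53·0.7667 = 10.38 mg/L.
Second outfall: C = (3904·10.38 + 137.0·65.00)/4041 = 12.23 mg/L.

12.2 mg/L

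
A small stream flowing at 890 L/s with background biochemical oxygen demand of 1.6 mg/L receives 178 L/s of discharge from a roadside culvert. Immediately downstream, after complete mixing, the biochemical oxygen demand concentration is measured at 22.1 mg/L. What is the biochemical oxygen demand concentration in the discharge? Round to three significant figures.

Mass balance: 890.0·1.600 + 178.0·Cₑ = 1068·22.10
→ Cₑ = (1068·22.10 − 890.0·1.600) / 178.0 = 124.6 mg/L.

125 mg/L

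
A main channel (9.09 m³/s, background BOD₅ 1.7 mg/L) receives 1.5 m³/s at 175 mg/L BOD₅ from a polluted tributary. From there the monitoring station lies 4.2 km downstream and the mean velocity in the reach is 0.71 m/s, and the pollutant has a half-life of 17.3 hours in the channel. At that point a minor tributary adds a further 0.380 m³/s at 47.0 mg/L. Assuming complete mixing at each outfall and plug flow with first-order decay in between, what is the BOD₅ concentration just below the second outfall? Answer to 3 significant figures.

Conservation of mass: C = (9.090·1.700 + 1.500·175.0) / 10.59 = 278.0/10.59 = 26.25 mg/L; combined flow 10.59 m³/s.
Travel time t = 4.2·1000 / 0.71 = 5915 s = 1.643 h.
Half-life 17.3 h → k = ln 2 / 17.3 = 0.04007 h⁻¹ = 0.9616 d⁻¹.
Applying C = C₀e^(−kt): 26.25 × 0.9363 = 24.57 mg/L.
At the second outfall, C = (10.59·24.57 + 0.3800·47.00) / (10.59 + 0.3800) = 25.35 mg/L.

25.4 mg/L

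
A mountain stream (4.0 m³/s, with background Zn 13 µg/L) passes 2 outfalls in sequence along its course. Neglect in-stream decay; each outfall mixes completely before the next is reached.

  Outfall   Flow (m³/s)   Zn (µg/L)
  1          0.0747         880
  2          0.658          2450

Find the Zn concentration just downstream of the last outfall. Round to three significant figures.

Below outfall 1: Q → 4.075 m³/s, C = (4.000·13.00 + 0.07470·880.0)/4.075 = 28.89 µg/L.
Below outfall 2: Q → 4.733 m³/s, C = (4.075·28.89 + 0.6580·2450)/4.733 = 365.5 µg/L.

366 µg/L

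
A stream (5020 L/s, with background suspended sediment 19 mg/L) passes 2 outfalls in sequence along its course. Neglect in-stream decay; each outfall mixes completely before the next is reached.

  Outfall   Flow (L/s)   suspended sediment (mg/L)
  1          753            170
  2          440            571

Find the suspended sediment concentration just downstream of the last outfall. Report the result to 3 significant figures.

After outfall 1: Q = 5020 + 753.0 = 5773 L/s; C = (5020·19.00 + 753.0·170.0)/5773 = 38.70 mg/L.
After outfall 2: Q = 5773 + 440.0 = 6213 L/s; C = (5773·38.70 + 440.0·571.0)/6213 = 76.39 mg/L.

76.4 mg/L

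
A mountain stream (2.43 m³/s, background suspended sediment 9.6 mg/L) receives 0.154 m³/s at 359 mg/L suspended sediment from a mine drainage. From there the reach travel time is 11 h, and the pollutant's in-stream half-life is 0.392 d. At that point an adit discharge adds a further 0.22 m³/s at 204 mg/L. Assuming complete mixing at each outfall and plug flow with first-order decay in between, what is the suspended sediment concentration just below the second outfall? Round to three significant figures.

28.5 mg/L

After mixing, C = (2.430·9.600 + 0.1540·359.0) / 2.584 = 78.61/2.584 = 30.42 mg/L; combined flow 2.584 m³/s.
Half-life 0.392 d → k = ln 2 / 0.392 = 1.768 d⁻¹.
First-order decay: C = 30.42·exp(−k·t) = 30.42·0.4447 = 13.53 mg/L.
Second outfall: C = (2.584·13.53 + 0.2200·204.0)/2.804 = 28.47 mg/L.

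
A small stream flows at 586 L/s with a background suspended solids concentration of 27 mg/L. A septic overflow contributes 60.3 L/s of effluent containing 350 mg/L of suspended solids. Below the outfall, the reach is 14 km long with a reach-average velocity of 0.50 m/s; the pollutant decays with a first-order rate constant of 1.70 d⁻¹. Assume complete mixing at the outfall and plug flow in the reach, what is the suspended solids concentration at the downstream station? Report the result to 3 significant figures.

32.9 mg/L

Flow-weighted average: C = (586.0·27.00 + 60.30·350.0) / 646.3 = 36930/646.3 = 57.14 mg/L.
Travel time t = 14·1000 / 0.50 = 28000 s = 7.778 h.
After decay, C = 57.14 × e^(−kt) = 57.14 × 0.5764 = 32.93 mg/L.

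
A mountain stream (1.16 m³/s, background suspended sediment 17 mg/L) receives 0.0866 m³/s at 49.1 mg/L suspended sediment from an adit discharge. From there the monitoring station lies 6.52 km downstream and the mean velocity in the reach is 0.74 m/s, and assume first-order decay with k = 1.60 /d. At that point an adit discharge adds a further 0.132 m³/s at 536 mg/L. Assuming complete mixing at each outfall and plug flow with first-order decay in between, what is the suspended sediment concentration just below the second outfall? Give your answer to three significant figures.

66.1 mg/L

Conservation of mass: C = (1.160·17.00 + 0.08660·49.10) / 1.247 = 23.97/1.247 = 19.23 mg/L; combined flow 1.247 m³/s.
Travel time t = 6.52·1000 / 0.74 = 8811 s = 2.447 h.
First-order decay: C = 19.23·exp(−k·t) = 19.23·0.8495 = 16.33 mg/L.
At the second outfall, C = (1.247·16.33 + 0.1320·536.0) / (1.247 + 0.1320) = 66.09 mg/L.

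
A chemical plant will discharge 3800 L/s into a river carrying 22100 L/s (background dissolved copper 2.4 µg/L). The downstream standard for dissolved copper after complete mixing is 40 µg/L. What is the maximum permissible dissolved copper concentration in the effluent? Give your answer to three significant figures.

259 µg/L

At the limit, (Qr·Cr + Qe·Cₑ)/(Qr + Qe) = 40:
Cₑ = (25900·40 − 22100·2.400) / 3800 = 258.7 µg/L.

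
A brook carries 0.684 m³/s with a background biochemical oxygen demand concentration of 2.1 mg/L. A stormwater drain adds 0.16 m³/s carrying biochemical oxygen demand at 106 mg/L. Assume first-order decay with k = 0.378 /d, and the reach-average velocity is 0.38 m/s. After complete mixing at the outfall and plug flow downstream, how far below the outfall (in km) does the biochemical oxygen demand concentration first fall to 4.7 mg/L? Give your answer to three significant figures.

133 km

Mass balance: C = (0.6840·2.100 + 0.1600·106.0) / 0.8440 = 18.40/0.8440 = 21.80 mg/L.
Set 21.80·exp(−k·t) = 4.7 → t = ln(21.80/4.7)/k = 350700 s = 97.41 h.
Distance = v·t = 0.38·350700 = 133300 m = 133.3 km.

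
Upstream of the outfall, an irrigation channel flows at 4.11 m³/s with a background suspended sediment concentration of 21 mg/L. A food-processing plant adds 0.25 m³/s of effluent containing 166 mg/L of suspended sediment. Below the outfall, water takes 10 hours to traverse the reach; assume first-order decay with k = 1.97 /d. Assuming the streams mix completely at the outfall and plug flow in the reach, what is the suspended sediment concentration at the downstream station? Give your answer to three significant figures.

12.9 mg/L

Conservation of mass: C = (4.110·21.00 + 0.2500·166.0) / 4.360 = 127.8/4.360 = 29.31 mg/L.
Applying C = C₀e^(−kt): 29.31 × 0.4401 = 12.90 mg/L.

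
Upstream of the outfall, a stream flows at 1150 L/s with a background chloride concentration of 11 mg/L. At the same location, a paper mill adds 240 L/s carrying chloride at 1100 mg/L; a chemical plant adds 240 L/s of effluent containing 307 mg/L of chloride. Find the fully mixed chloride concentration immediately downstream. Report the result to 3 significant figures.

215 mg/L

Mass balance: C = (1150·11.00 + 240.0·1100 + 240.0·307.0) / 1630 = 350300/1630 = 214.9 mg/L.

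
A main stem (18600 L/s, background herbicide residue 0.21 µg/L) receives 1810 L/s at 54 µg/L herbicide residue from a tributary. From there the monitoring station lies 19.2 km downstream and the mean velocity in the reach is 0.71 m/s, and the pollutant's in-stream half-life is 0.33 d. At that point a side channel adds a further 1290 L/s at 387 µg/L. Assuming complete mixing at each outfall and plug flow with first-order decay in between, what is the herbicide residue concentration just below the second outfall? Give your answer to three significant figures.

25.4 µg/L

Flow-weighted average: C = (18600·0.2100 + 1810·54.00) / 20410 = 101600/20410 = 4.980 µg/L; combined flow 20410 L/s.
Travel time t = 19.2·1000 / 0.71 = 27040 s = 7.512 h.
Half-life 0.33 d → k = ln 2 / 0.33 = 2.100 d⁻¹.
After decay, C = 4.980 × e^(−kt) = 4.980 × 0.5182 = 2.581 µg/L.
Second outfall: C = (20410·2.581 + 1290·387.0)/21700 = 25.43 µg/L.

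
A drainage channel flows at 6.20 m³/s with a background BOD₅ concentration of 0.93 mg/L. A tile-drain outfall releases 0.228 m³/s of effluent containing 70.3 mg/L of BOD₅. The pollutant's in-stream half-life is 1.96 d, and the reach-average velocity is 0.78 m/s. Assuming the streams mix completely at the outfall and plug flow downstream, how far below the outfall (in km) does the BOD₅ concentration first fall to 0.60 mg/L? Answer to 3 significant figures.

330 km

Flow-weighted average: C = (6.200·0.9300 + 0.2280·70.30) / 6.428 = 21.79/6.428 = 3.391 mg/L.
Half-life 1.96 d → k = ln 2 / 1.96 = 0.3536 d⁻¹.
Set 3.391·exp(−k·t) = 0.60 → t = ln(3.391/0.60)/k = 423100 s = 117.5 h.
Distance = v·t = 0.78·423100 = 330000 m = 330.0 km.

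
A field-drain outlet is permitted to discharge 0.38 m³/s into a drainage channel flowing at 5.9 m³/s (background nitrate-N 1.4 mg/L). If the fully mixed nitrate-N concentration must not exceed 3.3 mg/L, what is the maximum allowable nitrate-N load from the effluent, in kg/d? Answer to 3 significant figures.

1080 kg/d

Mass balance at the limit: 5.900·1.400 + 0.3800·Cₑ = 6.280·3.3 → Cₑ = 32.80 mg/L.
Load = 0.3800 m³/s × 32.80 g/m³ × 86 400 s/d = 1077 kg/d.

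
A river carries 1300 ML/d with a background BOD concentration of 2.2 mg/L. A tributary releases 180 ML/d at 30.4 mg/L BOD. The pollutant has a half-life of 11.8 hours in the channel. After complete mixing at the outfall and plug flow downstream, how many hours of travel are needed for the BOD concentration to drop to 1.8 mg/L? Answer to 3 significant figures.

19.4 h

After mixing, C = (1300·2.200 + 180.0·30.40) / 1480 = 8332/1480 = 5.630 mg/L.
Half-life 11.8 h → k = ln 2 / 11.8 = 0.05874 h⁻¹ = 1.410 d⁻¹.
5.630·exp(−k·t) = 1.8 → t = ln(5.630/1.8)/k = 69880 s = 19.41 h.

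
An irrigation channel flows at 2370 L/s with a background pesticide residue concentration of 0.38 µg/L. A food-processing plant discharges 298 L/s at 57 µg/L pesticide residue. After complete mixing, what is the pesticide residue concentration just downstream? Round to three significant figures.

After mixing, C = (2370·0.3800 + 298.0·57.00) / 2668 = 17890/2668 = 6.704 µg/L.

6.70 µg/L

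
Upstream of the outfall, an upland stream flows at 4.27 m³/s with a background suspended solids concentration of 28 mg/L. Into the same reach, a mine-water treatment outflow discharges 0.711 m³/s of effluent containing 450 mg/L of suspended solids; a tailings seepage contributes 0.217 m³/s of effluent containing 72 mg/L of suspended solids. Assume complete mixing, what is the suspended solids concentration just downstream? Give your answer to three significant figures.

Flow-weighted average: C = (4.270·28.00 + 0.7110·450.0 + 0.2170·72.00) / 5.198 = 455.1/5.198 = 87.56 mg/L.

87.6 mg/L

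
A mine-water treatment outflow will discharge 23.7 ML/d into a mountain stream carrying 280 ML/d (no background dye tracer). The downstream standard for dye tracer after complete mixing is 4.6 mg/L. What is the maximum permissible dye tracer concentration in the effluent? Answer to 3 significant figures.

58.9 mg/L

At the limit, (Qr·Cr + Qe·Cₑ)/(Qr + Qe) = 4.6:
Cₑ = (303.7·4.6 − 280.0·0) / 23.70 = 58.95 mg/L.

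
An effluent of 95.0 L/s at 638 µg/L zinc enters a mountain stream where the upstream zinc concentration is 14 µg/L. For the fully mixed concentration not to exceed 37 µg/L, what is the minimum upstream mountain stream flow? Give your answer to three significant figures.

2480 L/s

Set C_mix = 37: (Q·14.00 + 95.00·638.0) / (Q + 95.00) = 37
→ Q = 95.00·(638.0 − 37)/(37 − 14.00) = 2482 L/s.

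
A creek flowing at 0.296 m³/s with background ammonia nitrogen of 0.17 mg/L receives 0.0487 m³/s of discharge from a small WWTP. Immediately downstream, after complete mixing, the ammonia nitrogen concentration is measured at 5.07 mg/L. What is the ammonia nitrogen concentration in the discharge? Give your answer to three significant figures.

Mass balance: 0.2960·0.1700 + 0.04870·Cₑ = 0.3447·5.070
→ Cₑ = (0.3447·5.070 − 0.2960·0.1700) / 0.04870 = 34.85 mg/L.

34.9 mg/L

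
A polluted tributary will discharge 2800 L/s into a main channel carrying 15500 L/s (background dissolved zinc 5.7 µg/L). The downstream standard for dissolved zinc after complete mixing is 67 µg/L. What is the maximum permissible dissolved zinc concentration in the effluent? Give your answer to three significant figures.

406 µg/L

At the limit, (Qr·Cr + Qe·Cₑ)/(Qr + Qe) = 67:
Cₑ = (18300·67 − 15500·5.700) / 2800 = 406.3 µg/L.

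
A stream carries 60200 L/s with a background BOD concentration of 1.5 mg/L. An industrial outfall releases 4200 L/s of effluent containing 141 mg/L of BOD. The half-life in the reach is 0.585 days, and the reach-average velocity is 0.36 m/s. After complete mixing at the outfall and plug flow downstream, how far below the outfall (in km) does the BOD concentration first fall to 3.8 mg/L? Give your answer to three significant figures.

Flow-weighted average: C = (60200·1.500 + 4200·141.0) / 64400 = 682500/64400 = 10.60 mg/L.
Half-life 0.585 d → k = ln 2 / 0.585 = 1.185 d⁻¹.
Set 10.60·exp(−k·t) = 3.8 → t = ln(10.60/3.8)/k = 74790 s = 20.77 h.
Distance = v·t = 0.36·74790 = 26920 m = 26.92 km.

26.9 km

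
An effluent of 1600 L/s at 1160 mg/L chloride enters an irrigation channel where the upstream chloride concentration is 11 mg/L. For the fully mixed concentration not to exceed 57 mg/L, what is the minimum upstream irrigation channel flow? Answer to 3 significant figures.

Set C_mix = 57: (Q·11.00 + 1600·1160) / (Q + 1600) = 57
→ Q = 1600·(1160 − 57)/(57 − 11.00) = 38370 L/s.

38400 L/s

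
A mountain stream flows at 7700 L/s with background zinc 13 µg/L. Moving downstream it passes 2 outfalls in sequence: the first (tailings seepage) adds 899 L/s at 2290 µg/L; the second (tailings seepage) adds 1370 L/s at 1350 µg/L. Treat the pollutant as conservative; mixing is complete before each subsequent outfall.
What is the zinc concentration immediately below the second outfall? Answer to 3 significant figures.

402 µg/L

Below outfall 1: Q → 8599 L/s, C = (7700·13.00 + 899.0·2290)/8599 = 251.1 µg/L.
Below outfall 2: Q → 9969 L/s, C = (8599·251.1 + 1370·1350)/9969 = 402.1 µg/L.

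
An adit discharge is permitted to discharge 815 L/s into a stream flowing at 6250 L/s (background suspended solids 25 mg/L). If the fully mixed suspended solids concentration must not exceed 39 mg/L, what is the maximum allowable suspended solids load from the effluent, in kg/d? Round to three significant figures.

Mass balance at the limit: 6250·25.00 + 815.0·Cₑ = 7065·39 → Cₑ = 146.4 mg/L.
815.0 L/s = 0.8150 m³/s. Load = 0.8150 m³/s × 146.4 g/m³ × 86 400 s/d = 10310 kg/d.

10300 kg/d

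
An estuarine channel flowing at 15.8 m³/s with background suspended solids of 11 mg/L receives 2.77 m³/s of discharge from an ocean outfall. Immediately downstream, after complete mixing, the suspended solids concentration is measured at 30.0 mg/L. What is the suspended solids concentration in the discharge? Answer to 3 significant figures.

Mass balance: 15.80·11.00 + 2.770·Cₑ = 18.57·30.00
→ Cₑ = (18.57·30.00 − 15.80·11.00) / 2.770 = 138.4 mg/L.

138 mg/L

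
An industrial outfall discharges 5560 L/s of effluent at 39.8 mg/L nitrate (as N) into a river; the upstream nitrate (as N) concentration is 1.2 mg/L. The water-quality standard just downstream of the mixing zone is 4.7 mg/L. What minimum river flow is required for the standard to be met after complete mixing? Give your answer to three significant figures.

Set C_mix = 4.7: (Q·1.200 + 5560·39.80) / (Q + 5560) = 4.7
→ Q = 5560·(39.80 − 4.7)/(4.7 − 1.200) = 55760 L/s.

55800 L/s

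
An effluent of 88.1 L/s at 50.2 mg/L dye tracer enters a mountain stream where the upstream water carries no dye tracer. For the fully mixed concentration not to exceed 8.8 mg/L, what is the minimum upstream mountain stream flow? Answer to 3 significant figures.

Set C_mix = 8.8: (Q·0 + 88.10·50.20) / (Q + 88.10) = 8.8
→ Q = 88.10·(50.20 − 8.8)/(8.8 − 0) = 414.5 L/s.

414 L/s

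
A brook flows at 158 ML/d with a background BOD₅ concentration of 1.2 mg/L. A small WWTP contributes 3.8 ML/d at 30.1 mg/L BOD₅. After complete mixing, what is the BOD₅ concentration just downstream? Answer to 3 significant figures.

1.88 mg/L

Mass balance: C = (158.0·1.200 + 3.800·30.10) / 161.8 = 304.0/161.8 = 1.879 mg/L.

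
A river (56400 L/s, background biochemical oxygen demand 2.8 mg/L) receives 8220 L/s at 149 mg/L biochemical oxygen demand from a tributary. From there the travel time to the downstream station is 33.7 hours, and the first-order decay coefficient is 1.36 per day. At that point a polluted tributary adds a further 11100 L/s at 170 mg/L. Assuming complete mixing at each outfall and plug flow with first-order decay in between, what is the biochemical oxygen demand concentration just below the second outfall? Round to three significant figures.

27.6 mg/L

Mass balance: C = (56400·2.800 + 8220·149.0) / 64620 = 1383000/64620 = 21.40 mg/L; combined flow 64620 L/s.
Decay over the reach: 21.40·exp(−kt) = 21.40·0.1481 = 3.170 mg/L.
Second outfall: C = (64620·3.170 + 11100·170.0)/75720 = 27.63 mg/L.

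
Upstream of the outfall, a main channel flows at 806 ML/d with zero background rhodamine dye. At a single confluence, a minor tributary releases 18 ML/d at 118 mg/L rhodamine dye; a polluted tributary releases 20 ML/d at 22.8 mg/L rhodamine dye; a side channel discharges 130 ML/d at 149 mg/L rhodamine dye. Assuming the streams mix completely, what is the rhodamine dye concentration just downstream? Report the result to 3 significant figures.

Flow-weighted average: C = (806.0·0 + 18.00·118.0 + 20.00·22.80 + 130.0·149.0) / 974.0 = 21950/974.0 = 22.54 mg/L.

22.5 mg/L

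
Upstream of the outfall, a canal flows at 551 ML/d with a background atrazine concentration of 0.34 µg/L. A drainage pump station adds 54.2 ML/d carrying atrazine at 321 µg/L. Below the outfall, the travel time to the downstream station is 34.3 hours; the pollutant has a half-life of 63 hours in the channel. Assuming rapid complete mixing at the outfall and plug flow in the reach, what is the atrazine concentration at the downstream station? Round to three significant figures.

19.9 µg/L

After mixing, C = (551.0·0.3400 + 54.20·321.0) / 605.2 = 17590/605.2 = 29.06 µg/L.
Half-life 63 h → k = ln 2 / 63 = 0.01100 h⁻¹ = 0.2641 d⁻¹.
Applying C = C₀e^(−kt): 29.06 × 0.6857 = 19.92 µg/L.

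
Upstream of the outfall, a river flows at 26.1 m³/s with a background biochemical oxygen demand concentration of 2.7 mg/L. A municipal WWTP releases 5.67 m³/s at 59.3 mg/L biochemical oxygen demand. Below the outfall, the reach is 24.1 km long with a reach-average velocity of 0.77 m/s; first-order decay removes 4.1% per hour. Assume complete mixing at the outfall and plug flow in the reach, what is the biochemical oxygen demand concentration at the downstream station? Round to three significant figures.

Conservation of mass: C = (26.10·2.700 + 5.670·59.30) / 31.77 = 406.7/31.77 = 12.80 mg/L.
Travel time t = 24.1·1000 / 0.77 = 31300 s = 8.694 h.
4.1%/h lost → k = −ln(1 − 0.041) = 0.04186 h⁻¹.
Applying C = C₀e^(−kt): 12.80 × 0.6949 = 8.896 mg/L.

8.90 mg/L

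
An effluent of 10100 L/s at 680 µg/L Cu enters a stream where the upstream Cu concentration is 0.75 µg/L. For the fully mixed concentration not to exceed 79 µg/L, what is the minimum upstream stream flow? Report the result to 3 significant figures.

Set C_mix = 79: (Q·0.7500 + 10100·680.0) / (Q + 10100) = 79
→ Q = 10100·(680.0 − 79)/(79 − 0.7500) = 77570 L/s.

77600 L/s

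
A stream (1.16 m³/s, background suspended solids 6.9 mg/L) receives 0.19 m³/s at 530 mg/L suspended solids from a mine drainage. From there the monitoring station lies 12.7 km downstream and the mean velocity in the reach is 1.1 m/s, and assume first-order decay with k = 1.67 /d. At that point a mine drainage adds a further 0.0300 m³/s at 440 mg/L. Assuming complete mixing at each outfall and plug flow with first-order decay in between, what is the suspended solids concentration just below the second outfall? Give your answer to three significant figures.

Mixed concentration C = ΣQC/ΣQ = (1.160·6.900 + 0.1900·530.0) / 1.350 = 108.7/1.350 = 80.52 mg/L; combined flow 1.350 m³/s.
Travel time t = 12.7·1000 / 1.1 = 11550 s = 3.207 h.
Decay over the reach: 80.52·exp(−kt) = 80.52·0.8000 = 64.42 mg/L.
Second outfall: C = (1.350·64.42 + 0.03000·440.0)/1.380 = 72.58 mg/L.

72.6 mg/L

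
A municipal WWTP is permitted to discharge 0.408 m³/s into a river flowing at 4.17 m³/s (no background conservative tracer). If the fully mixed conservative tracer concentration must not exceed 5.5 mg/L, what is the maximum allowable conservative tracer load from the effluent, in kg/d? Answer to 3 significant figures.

Mass balance at the limit: 4.170·0 + 0.4080·Cₑ = 4.578·5.5 → Cₑ = 61.71 mg/L.
Load = 0.4080 m³/s × 61.71 g/m³ × 86 400 s/d = 2175 kg/d.

2180 kg/d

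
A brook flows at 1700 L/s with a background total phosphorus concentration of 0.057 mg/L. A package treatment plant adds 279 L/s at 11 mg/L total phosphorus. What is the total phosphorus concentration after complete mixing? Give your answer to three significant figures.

Conservation of mass: C = (1700·0.05700 + 279.0·11.00) / 1979 = 3166/1979 = 1.600 mg/L.

1.60 mg/L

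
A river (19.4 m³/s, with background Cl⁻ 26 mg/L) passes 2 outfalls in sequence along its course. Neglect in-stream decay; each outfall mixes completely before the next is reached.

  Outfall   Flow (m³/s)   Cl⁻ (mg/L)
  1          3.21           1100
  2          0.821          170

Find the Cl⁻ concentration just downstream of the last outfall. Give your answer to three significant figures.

After outfall 1: Q = 19.40 + 3.210 = 22.61 m³/s; C = (19.40·26.00 + 3.210·1100)/22.61 = 178.5 mg/L.
After outfall 2: Q = 22.61 + 0.8210 = 23.43 m³/s; C = (22.61·178.5 + 0.8210·170.0)/23.43 = 178.2 mg/L.

178 mg/L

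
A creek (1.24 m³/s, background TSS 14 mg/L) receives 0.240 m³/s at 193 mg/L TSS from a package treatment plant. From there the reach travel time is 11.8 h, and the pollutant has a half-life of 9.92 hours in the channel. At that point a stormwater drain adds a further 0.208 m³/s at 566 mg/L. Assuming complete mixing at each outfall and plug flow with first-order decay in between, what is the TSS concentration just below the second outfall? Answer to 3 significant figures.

86.3 mg/L

Flow-weighted average: C = (1.240·14.00 + 0.2400·193.0) / 1.480 = 63.68/1.480 = 43.03 mg/L; combined flow 1.480 m³/s.
Half-life 9.92 h → k = ln 2 / 9.92 = 0.06987 h⁻¹ = 1.677 d⁻¹.
First-order decay: C = 43.03·exp(−k·t) = 43.03·0.4384 = 18.87 mg/L.
At the second outfall, C = (1.480·18.87 + 0.2080·566.0) / (1.480 + 0.2080) = 86.28 mg/L.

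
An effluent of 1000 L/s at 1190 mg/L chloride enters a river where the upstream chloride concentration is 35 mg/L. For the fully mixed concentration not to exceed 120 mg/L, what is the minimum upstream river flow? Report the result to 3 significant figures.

12600 L/s

Set C_mix = 120: (Q·35.00 + 1000·1190) / (Q + 1000) = 120
→ Q = 1000·(1190 − 120)/(120 − 35.00) = 12590 L/s.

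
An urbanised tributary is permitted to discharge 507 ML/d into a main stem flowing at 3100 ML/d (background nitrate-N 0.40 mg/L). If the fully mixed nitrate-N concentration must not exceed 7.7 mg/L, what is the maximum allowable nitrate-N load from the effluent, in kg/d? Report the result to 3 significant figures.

Mass balance at the limit: 3100·0.4000 + 507.0·Cₑ = 3607·7.7 → Cₑ = 52.34 mg/L.
507.0 ML/d = 5.868 m³/s. Load = 5.868 m³/s × 52.34 g/m³ × 86 400 s/d = 26530 kg/d.

26500 kg/d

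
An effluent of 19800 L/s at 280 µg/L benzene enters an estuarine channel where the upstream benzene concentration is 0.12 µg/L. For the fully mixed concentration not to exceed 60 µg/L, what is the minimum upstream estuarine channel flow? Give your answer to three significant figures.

72700 L/s

Set C_mix = 60: (Q·0.1200 + 19800·280.0) / (Q + 19800) = 60
→ Q = 19800·(280.0 − 60)/(60 − 0.1200) = 72750 L/s.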